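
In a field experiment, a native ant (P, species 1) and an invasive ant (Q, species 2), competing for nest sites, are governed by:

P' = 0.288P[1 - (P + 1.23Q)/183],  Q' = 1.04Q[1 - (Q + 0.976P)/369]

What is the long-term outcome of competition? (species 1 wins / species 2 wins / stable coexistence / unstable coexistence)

Compare the nullcline intercepts: K1/α12 = 183/1.23 = 149 < K2 = 369; K2/α21 = 369/0.976 = 378 > K1 = 183.
Since the inequalities point opposite ways, species 2 can invade but species 1 cannot.

species 2 excludes species 1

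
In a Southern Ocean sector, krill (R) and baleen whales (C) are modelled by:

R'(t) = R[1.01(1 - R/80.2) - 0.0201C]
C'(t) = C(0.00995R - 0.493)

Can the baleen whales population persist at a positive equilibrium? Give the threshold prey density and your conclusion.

The predator equation gives dC/dt > 0 only when R > 0.493/0.00995 = 49.5.
Without the predator, R → K = 80.2. Since 80.2 > 49.5, the predator can invade and persist.

Threshold R = 49.5; K > 49.5, so yes, the predator persists.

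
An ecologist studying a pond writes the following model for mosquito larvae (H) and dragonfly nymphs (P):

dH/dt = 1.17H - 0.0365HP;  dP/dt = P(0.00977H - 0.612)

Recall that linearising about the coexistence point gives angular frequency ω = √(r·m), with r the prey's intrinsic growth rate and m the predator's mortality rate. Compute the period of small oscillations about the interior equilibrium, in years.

T ≈ 7.43 years

Here r = 1.17 and m = 0.612, so r·m = 0.716.
ω = √0.716 = 0.846 per year, hence T = 2π/ω ≈ 7.43 years.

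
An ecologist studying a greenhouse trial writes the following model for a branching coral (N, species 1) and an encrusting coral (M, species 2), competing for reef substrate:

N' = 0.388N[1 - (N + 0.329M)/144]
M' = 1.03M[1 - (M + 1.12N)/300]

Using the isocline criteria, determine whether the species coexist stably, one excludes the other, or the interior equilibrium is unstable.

stable coexistence

Compare the nullcline intercepts: K1/α12 = 144/0.329 = 438 > K2 = 300; K2/α21 = 300/1.12 = 268 > K1 = 144.
Since both inequalities hold, each species can invade when rare, so the interior equilibrium is stable.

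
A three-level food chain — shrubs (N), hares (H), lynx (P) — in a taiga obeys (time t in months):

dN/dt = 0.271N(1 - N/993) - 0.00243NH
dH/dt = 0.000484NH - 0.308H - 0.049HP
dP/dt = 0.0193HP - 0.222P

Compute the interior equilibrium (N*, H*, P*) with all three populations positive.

From dP/dt = 0: 0.0193H* = 0.222, so H* = 11.5.
From dN/dt = 0: 0.271(1 - N*/993) = 0.00243·11.5, giving N* = 993·(1 - 0.103) = 891.
From dH/dt = 0: 0.000484·891 - 0.308 = 0.049P*, so P* = 0.123/0.049 = 2.51.

N* ≈ 891, H* ≈ 11.5, P* ≈ 2.51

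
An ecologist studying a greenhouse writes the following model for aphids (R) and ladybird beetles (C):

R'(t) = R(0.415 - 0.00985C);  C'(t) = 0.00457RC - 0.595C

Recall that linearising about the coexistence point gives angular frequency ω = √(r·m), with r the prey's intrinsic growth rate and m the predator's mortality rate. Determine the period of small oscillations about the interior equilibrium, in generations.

T ≈ 12.6 generations

Here r = 0.415 and m = 0.595, so r·m = 0.247.
ω = √0.247 = 0.497 per generation, hence T = 2π/ω ≈ 12.6 generations.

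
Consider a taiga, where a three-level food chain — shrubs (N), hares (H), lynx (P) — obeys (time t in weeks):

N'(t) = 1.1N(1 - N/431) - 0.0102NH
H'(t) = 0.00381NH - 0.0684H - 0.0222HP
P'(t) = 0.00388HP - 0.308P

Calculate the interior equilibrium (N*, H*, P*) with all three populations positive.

From dP/dt = 0: 0.00388H* = 0.308, so H* = 79.4.
From dN/dt = 0: 1.1(1 - N*/431) = 0.0102·79.4, giving N* = 431·(1 - 0.736) = 114.
From dH/dt = 0: 0.00381·114 - 0.0684 = 0.0222P*, so P* = 0.365/0.0222 = 16.4.

N* ≈ 114, H* ≈ 79.4, P* ≈ 16.4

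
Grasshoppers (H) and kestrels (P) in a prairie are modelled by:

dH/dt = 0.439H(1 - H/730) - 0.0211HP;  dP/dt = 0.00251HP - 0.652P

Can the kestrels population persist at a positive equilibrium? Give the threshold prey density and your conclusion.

The predator equation gives dP/dt > 0 only when H > 0.652/0.00251 = 260.
Without the predator, H → K = 730. Since 730 > 260, the predator can invade and persist.

Threshold H = 260; K > 260, so yes, the predator persists.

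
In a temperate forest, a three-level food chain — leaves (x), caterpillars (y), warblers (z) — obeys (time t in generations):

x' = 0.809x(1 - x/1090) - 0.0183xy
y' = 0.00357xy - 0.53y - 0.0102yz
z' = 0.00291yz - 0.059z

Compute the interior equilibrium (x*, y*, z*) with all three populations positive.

x* ≈ 590, y* ≈ 20.3, z* ≈ 155

From dz/dt = 0: 0.00291y* = 0.059, so y* = 20.3.
From dx/dt = 0: 0.809(1 - x*/1090) = 0.0183·20.3, giving x* = 1090·(1 - 0.459) = 590.
From dy/dt = 0: 0.00357·590 - 0.53 = 0.0102z*, so z* = 1.58/0.0102 = 155.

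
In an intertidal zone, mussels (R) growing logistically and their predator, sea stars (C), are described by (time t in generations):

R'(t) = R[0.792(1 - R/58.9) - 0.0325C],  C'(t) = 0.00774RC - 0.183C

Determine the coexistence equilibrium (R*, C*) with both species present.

From dC/dt = 0 with C > 0: 0.00774R* = 0.183, so R* = 23.6.
Substitute into dR/dt = 0: 0.792(1 - 23.6/58.9) = 0.0325C*.
The bracket is 0.599, giving C* = 0.474/0.0325 = 14.6.

R* ≈ 23.6, C* ≈ 14.6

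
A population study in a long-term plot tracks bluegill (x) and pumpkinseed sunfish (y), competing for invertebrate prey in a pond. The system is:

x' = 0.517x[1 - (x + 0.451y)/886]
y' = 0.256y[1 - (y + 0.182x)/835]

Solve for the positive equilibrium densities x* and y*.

Setting both brackets to zero gives the nullclines x + 0.451y = 886 and 0.182x + y = 835.
Substituting y = 835 - 0.182x into the first: x(1 - 0.451·0.182) = 886 - 0.451·835.
So x* = 509/0.918 = 555, and then y* = 835 - 0.182·555 = 734.

x* ≈ 555, y* ≈ 734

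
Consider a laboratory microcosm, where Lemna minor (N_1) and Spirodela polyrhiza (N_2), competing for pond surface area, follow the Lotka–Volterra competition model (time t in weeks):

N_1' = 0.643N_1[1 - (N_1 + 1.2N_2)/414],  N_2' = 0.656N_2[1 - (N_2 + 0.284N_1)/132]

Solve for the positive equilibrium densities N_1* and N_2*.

N_1* ≈ 388, N_2* ≈ 21.9

Setting both brackets to zero gives the nullclines N_1 + 1.2N_2 = 414 and 0.284N_1 + N_2 = 132.
Substituting N_2 = 132 - 0.284N_1 into the first: N_1(1 - 1.2·0.284) = 414 - 1.2·132.
So N_1* = 256/0.659 = 388, and then N_2* = 132 - 0.284·388 = 21.9.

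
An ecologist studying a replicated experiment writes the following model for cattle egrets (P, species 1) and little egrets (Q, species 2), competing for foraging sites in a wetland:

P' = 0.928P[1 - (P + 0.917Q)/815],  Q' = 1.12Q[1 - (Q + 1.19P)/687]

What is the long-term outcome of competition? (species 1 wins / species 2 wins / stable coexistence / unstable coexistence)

species 1 excludes species 2

Compare the nullcline intercepts: K1/α12 = 815/0.917 = 889 > K2 = 687; K2/α21 = 687/1.19 = 577 < K1 = 815.
Since the inequalities point opposite ways, species 1 can invade but species 2 cannot.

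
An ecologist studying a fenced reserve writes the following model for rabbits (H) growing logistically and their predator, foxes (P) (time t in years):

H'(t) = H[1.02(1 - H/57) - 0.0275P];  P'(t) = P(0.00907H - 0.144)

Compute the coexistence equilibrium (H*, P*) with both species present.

H* ≈ 15.9, P* ≈ 26.8

From dP/dt = 0 with P > 0: 0.00907H* = 0.144, so H* = 15.9.
Substitute into dH/dt = 0: 1.02(1 - 15.9/57) = 0.0275P*.
The bracket is 0.721, giving P* = 0.736/0.0275 = 26.8.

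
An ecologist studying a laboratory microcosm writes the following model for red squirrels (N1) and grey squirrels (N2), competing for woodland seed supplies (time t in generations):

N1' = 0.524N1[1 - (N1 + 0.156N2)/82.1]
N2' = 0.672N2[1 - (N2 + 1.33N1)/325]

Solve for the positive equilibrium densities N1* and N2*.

Setting both brackets to zero gives the nullclines N1 + 0.156N2 = 82.1 and 1.33N1 + N2 = 325.
Substituting N2 = 325 - 1.33N1 into the first: N1(1 - 0.156·1.33) = 82.1 - 0.156·325.
So N1* = 31.4/0.793 = 39.6, and then N2* = 325 - 1.33·39.6 = 272.

N1* ≈ 39.6, N2* ≈ 272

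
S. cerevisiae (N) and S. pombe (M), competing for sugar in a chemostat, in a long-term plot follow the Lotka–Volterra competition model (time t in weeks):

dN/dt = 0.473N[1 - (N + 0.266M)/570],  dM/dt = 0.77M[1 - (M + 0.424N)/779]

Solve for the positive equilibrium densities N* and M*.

N* ≈ 409, M* ≈ 606

Setting both brackets to zero gives the nullclines N + 0.266M = 570 and 0.424N + M = 779.
Substituting M = 779 - 0.424N into the first: N(1 - 0.266·0.424) = 570 - 0.266·779.
So N* = 363/0.887 = 409, and then M* = 779 - 0.424·409 = 606.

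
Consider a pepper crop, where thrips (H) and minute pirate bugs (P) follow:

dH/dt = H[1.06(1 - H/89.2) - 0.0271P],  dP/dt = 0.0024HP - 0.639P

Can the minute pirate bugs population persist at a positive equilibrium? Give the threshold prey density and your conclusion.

Threshold H = 266; K < 266, so no, the predator goes extinct.

The predator equation gives dP/dt > 0 only when H > 0.639/0.0024 = 266.
Without the predator, H → K = 89.2. Since 89.2 < 266, the predator cannot invade.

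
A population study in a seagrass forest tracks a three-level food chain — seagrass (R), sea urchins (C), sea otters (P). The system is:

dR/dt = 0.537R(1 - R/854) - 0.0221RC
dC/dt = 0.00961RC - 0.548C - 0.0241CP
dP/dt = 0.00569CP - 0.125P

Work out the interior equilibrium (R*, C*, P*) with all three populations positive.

R* ≈ 81.9, C* ≈ 22, P* ≈ 9.92

From dP/dt = 0: 0.00569C* = 0.125, so C* = 22.
From dR/dt = 0: 0.537(1 - R*/854) = 0.0221·22, giving R* = 854·(1 - 0.904) = 81.9.
From dC/dt = 0: 0.00961·81.9 - 0.548 = 0.0241P*, so P* = 0.239/0.0241 = 9.92.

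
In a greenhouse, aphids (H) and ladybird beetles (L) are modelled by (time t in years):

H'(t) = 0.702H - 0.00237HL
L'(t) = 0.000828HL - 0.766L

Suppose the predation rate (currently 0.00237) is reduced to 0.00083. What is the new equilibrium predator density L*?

At the interior fixed point, setting dH/dt = 0 with H > 0 fixes L* = (prey growth rate)/(HL coefficient) — independent of the other coefficients.
With the change, L* = 0.702/0.00083 = 846; it rises from 296.

L* ≈ 846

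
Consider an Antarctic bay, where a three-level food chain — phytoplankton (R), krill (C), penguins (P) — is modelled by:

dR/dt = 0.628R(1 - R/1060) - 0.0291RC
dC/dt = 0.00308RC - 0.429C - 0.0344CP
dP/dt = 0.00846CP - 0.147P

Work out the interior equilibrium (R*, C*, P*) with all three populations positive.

R* ≈ 207, C* ≈ 17.4, P* ≈ 6.02

From dP/dt = 0: 0.00846C* = 0.147, so C* = 17.4.
From dR/dt = 0: 0.628(1 - R*/1060) = 0.0291·17.4, giving R* = 1060·(1 - 0.805) = 207.
From dC/dt = 0: 0.00308·207 - 0.429 = 0.0344P*, so P* = 0.207/0.0344 = 6.02.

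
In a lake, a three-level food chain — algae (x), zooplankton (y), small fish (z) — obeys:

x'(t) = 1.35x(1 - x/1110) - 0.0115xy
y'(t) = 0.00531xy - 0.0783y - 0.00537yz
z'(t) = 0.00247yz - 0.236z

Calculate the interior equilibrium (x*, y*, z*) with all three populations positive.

x* ≈ 207, y* ≈ 95.5, z* ≈ 190

From dz/dt = 0: 0.00247y* = 0.236, so y* = 95.5.
From dx/dt = 0: 1.35(1 - x*/1110) = 0.0115·95.5, giving x* = 1110·(1 - 0.814) = 207.
From dy/dt = 0: 0.00531·207 - 0.0783 = 0.00537z*, so z* = 1.02/0.00537 = 190.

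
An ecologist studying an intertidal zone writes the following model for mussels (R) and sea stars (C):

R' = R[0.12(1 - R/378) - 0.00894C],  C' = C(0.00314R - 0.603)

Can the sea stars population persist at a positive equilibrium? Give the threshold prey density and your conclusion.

The predator equation gives dC/dt > 0 only when R > 0.603/0.00314 = 192.
Without the predator, R → K = 378. Since 378 > 192, the predator can invade and persist.

Threshold R = 192; K > 192, so yes, the predator persists.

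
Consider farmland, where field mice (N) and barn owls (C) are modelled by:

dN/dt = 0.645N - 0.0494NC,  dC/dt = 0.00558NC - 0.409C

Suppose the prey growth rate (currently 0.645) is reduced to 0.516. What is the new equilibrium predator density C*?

C* ≈ 10.4

At the interior fixed point, setting dN/dt = 0 with N > 0 fixes C* = (prey growth rate)/(NC coefficient) — independent of the other coefficients.
With the change, C* = 0.516/0.0494 = 10.4; it falls from 13.1.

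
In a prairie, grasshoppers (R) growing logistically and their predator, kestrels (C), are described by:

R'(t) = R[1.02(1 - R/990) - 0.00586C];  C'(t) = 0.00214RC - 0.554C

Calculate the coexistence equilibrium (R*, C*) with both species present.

From dC/dt = 0 with C > 0: 0.00214R* = 0.554, so R* = 259.
Substitute into dR/dt = 0: 1.02(1 - 259/990) = 0.00586C*.
The bracket is 0.739, giving C* = 0.753/0.00586 = 129.

R* ≈ 259, C* ≈ 129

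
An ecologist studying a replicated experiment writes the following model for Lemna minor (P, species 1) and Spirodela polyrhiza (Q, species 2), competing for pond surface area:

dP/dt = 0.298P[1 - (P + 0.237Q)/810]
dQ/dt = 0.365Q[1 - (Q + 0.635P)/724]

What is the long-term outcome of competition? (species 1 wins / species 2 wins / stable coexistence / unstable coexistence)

Compare the nullcline intercepts: K1/α12 = 810/0.237 = 3420 > K2 = 724; K2/α21 = 724/0.635 = 1140 > K1 = 810.
Since both inequalities hold, each species can invade when rare, so the interior equilibrium is stable.

stable coexistence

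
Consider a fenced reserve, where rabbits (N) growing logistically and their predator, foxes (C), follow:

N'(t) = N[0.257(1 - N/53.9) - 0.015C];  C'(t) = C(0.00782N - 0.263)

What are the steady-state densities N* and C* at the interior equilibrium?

N* ≈ 33.6, C* ≈ 6.44

From dC/dt = 0 with C > 0: 0.00782N* = 0.263, so N* = 33.6.
Substitute into dN/dt = 0: 0.257(1 - 33.6/53.9) = 0.015C*.
The bracket is 0.376, giving C* = 0.0966/0.015 = 6.44.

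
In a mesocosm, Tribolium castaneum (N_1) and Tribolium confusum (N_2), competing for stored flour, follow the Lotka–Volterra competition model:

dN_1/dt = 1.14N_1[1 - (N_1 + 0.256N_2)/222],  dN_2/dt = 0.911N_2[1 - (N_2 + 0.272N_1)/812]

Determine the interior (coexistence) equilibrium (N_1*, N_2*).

N_1* ≈ 15.2, N_2* ≈ 808

Setting both brackets to zero gives the nullclines N_1 + 0.256N_2 = 222 and 0.272N_1 + N_2 = 812.
Substituting N_2 = 812 - 0.272N_1 into the first: N_1(1 - 0.256·0.272) = 222 - 0.256·812.
So N_1* = 14.1/0.93 = 15.2, and then N_2* = 812 - 0.272·15.2 = 808.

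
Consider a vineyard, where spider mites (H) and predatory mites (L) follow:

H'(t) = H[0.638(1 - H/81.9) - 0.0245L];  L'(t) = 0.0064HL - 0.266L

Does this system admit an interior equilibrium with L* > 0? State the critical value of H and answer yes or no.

Threshold H = 41.6; K > 41.6, so yes, the predator persists.

The predator equation gives dL/dt > 0 only when H > 0.266/0.0064 = 41.6.
Without the predator, H → K = 81.9. Since 81.9 > 41.6, the predator can invade and persist.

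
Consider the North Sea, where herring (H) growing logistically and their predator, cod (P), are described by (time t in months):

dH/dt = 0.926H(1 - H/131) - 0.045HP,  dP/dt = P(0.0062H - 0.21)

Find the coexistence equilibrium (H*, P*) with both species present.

From dP/dt = 0 with P > 0: 0.0062H* = 0.21, so H* = 33.9.
Substitute into dH/dt = 0: 0.926(1 - 33.9/131) = 0.045P*.
The bracket is 0.741, giving P* = 0.687/0.045 = 15.3.

H* ≈ 33.9, P* ≈ 15.3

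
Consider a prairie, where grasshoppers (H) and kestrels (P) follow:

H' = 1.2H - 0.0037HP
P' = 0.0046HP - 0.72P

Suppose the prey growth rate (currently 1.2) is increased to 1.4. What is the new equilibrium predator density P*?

P* ≈ 378

At the interior fixed point, setting dH/dt = 0 with H > 0 fixes P* = (prey growth rate)/(HP coefficient) — independent of the other coefficients.
With the change, P* = 1.4/0.0037 = 378; it rises from 324.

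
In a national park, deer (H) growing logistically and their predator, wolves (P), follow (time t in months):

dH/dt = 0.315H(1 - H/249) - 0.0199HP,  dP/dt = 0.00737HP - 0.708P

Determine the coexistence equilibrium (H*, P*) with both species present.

H* ≈ 96.1, P* ≈ 9.72

From dP/dt = 0 with P > 0: 0.00737H* = 0.708, so H* = 96.1.
Substitute into dH/dt = 0: 0.315(1 - 96.1/249) = 0.0199P*.
The bracket is 0.614, giving P* = 0.193/0.0199 = 9.72.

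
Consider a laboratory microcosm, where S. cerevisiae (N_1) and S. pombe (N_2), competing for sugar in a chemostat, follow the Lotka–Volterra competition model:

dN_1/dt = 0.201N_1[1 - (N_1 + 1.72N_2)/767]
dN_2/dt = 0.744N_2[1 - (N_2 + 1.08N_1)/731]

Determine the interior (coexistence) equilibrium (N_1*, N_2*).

Setting both brackets to zero gives the nullclines N_1 + 1.72N_2 = 767 and 1.08N_1 + N_2 = 731.
Substituting N_2 = 731 - 1.08N_1 into the first: N_1(1 - 1.72·1.08) = 767 - 1.72·731.
So N_1* = -490/-0.858 = 572, and then N_2* = 731 - 1.08·572 = 114.

N_1* ≈ 572, N_2* ≈ 114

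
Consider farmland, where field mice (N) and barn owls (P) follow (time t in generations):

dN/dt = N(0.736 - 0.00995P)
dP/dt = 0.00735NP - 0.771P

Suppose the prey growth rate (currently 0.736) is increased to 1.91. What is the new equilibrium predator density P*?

At the interior fixed point, setting dN/dt = 0 with N > 0 fixes P* = (prey growth rate)/(NP coefficient) — independent of the other coefficients.
With the change, P* = 1.91/0.00995 = 192; it rises from 74.

P* ≈ 192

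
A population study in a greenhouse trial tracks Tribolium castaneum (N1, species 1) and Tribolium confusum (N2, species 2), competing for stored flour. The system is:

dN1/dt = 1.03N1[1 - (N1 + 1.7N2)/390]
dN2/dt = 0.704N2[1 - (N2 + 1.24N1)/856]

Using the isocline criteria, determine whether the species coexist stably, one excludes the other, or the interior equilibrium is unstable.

Compare the nullcline intercepts: K1/α12 = 390/1.7 = 229 < K2 = 856; K2/α21 = 856/1.24 = 690 > K1 = 390.
Since the inequalities point opposite ways, species 2 can invade but species 1 cannot.

species 2 excludes species 1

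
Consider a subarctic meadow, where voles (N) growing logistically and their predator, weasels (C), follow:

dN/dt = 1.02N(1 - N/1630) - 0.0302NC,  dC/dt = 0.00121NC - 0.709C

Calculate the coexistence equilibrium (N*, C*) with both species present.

From dC/dt = 0 with C > 0: 0.00121N* = 0.709, so N* = 586.
Substitute into dN/dt = 0: 1.02(1 - 586/1630) = 0.0302C*.
The bracket is 0.641, giving C* = 0.653/0.0302 = 21.6.

N* ≈ 586, C* ≈ 21.6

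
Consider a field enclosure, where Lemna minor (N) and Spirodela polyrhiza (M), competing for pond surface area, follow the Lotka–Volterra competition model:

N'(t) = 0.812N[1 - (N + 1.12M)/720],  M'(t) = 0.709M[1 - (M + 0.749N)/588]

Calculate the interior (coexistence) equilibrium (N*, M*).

N* ≈ 381, M* ≈ 302

Setting both brackets to zero gives the nullclines N + 1.12M = 720 and 0.749N + M = 588.
Substituting M = 588 - 0.749N into the first: N(1 - 1.12·0.749) = 720 - 1.12·588.
So N* = 61.4/0.161 = 381, and then M* = 588 - 0.749·381 = 302.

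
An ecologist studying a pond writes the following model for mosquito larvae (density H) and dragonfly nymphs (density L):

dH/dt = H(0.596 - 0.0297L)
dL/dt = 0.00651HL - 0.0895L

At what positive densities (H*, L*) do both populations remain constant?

Set dL/dt = 0 with L > 0: 0.00651H - 0.0895 = 0, so H* = 0.0895/0.00651 = 13.7.
Set dH/dt = 0 with H > 0: 0.596 - 0.0297L = 0, so L* = 0.596/0.0297 = 20.1.

H* ≈ 13.7, L* ≈ 20.1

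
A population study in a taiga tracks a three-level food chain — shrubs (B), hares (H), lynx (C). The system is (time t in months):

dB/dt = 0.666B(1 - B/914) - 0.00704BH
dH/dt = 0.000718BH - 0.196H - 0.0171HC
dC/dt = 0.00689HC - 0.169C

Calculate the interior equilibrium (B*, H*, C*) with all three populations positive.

From dC/dt = 0: 0.00689H* = 0.169, so H* = 24.5.
From dB/dt = 0: 0.666(1 - B*/914) = 0.00704·24.5, giving B* = 914·(1 - 0.259) = 677.
From dH/dt = 0: 0.000718·677 - 0.196 = 0.0171C*, so C* = 0.29/0.0171 = 17.

B* ≈ 677, H* ≈ 24.5, C* ≈ 17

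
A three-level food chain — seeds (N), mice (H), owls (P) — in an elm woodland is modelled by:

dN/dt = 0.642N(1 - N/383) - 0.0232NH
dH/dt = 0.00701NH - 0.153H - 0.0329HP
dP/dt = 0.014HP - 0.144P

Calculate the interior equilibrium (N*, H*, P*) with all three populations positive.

N* ≈ 241, H* ≈ 10.3, P* ≈ 46.6

From dP/dt = 0: 0.014H* = 0.144, so H* = 10.3.
From dN/dt = 0: 0.642(1 - N*/383) = 0.0232·10.3, giving N* = 383·(1 - 0.372) = 241.
From dH/dt = 0: 0.00701·241 - 0.153 = 0.0329P*, so P* = 1.53/0.0329 = 46.6.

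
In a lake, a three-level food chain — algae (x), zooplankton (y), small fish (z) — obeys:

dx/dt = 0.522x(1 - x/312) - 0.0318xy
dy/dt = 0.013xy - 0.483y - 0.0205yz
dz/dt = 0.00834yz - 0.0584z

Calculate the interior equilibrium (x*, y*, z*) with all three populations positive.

From dz/dt = 0: 0.00834y* = 0.0584, so y* = 7.
From dx/dt = 0: 0.522(1 - x*/312) = 0.0318·7, giving x* = 312·(1 - 0.427) = 179.
From dy/dt = 0: 0.013·179 - 0.483 = 0.0205z*, so z* = 1.84/0.0205 = 89.9.

x* ≈ 179, y* ≈ 7, z* ≈ 89.9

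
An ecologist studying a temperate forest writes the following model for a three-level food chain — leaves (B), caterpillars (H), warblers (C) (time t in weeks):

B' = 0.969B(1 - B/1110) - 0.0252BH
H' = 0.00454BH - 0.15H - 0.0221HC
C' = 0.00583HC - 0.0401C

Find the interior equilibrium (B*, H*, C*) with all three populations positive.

From dC/dt = 0: 0.00583H* = 0.0401, so H* = 6.88.
From dB/dt = 0: 0.969(1 - B*/1110) = 0.0252·6.88, giving B* = 1110·(1 - 0.179) = 911.
From dH/dt = 0: 0.00454·911 - 0.15 = 0.0221C*, so C* = 3.99/0.0221 = 180.

B* ≈ 911, H* ≈ 6.88, C* ≈ 180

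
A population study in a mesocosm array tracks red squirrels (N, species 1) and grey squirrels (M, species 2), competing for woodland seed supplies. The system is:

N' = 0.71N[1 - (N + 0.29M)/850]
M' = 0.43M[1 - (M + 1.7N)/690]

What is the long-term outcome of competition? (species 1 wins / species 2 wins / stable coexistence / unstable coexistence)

species 1 excludes species 2

Compare the nullcline intercepts: K1/α12 = 850/0.29 = 2930 > K2 = 690; K2/α21 = 690/1.7 = 406 < K1 = 850.
Since the inequalities point opposite ways, species 1 can invade but species 2 cannot.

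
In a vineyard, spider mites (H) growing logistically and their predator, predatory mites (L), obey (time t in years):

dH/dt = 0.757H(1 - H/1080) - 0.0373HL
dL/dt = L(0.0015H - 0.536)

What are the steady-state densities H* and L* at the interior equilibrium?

From dL/dt = 0 with L > 0: 0.0015H* = 0.536, so H* = 357.
Substitute into dH/dt = 0: 0.757(1 - 357/1080) = 0.0373L*.
The bracket is 0.669, giving L* = 0.507/0.0373 = 13.6.

H* ≈ 357, L* ≈ 13.6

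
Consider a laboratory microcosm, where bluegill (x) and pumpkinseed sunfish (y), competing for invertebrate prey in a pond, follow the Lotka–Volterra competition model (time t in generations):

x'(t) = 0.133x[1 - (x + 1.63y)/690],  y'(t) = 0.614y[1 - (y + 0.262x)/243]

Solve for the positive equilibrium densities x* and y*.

x* ≈ 513, y* ≈ 109

Setting both brackets to zero gives the nullclines x + 1.63y = 690 and 0.262x + y = 243.
Substituting y = 243 - 0.262x into the first: x(1 - 1.63·0.262) = 690 - 1.63·243.
So x* = 294/0.573 = 513, and then y* = 243 - 0.262·513 = 109.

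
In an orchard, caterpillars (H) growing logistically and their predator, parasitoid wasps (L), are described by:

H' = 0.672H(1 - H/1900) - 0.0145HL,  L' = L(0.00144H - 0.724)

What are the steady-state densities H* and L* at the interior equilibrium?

From dL/dt = 0 with L > 0: 0.00144H* = 0.724, so H* = 503.
Substitute into dH/dt = 0: 0.672(1 - 503/1900) = 0.0145L*.
The bracket is 0.735, giving L* = 0.494/0.0145 = 34.1.

H* ≈ 503, L* ≈ 34.1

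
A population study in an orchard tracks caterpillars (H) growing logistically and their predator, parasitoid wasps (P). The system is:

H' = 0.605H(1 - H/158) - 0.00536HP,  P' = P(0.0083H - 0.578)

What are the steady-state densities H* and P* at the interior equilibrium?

From dP/dt = 0 with P > 0: 0.0083H* = 0.578, so H* = 69.6.
Substitute into dH/dt = 0: 0.605(1 - 69.6/158) = 0.00536P*.
The bracket is 0.559, giving P* = 0.338/0.00536 = 63.1.

H* ≈ 69.6, P* ≈ 63.1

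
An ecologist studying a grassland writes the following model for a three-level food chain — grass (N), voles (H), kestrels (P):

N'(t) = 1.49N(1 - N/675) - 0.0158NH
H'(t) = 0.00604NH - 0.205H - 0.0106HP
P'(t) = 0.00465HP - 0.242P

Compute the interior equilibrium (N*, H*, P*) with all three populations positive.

N* ≈ 302, H* ≈ 52, P* ≈ 153

From dP/dt = 0: 0.00465H* = 0.242, so H* = 52.
From dN/dt = 0: 1.49(1 - N*/675) = 0.0158·52, giving N* = 675·(1 - 0.552) = 302.
From dH/dt = 0: 0.00604·302 - 0.205 = 0.0106P*, so P* = 1.62/0.0106 = 153.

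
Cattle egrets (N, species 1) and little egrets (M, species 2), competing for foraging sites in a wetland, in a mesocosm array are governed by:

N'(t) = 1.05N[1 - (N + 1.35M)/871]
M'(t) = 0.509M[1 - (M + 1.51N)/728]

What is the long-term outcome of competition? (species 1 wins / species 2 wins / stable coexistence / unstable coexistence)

Compare the nullcline intercepts: K1/α12 = 871/1.35 = 645 < K2 = 728; K2/α21 = 728/1.51 = 482 < K1 = 871.
Since both are reversed, neither can invade when rare; the interior point is a saddle.

unstable coexistence (outcome depends on initial conditions)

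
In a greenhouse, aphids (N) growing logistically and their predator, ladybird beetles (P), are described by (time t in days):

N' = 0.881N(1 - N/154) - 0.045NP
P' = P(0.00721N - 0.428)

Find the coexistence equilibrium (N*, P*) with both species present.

N* ≈ 59.4, P* ≈ 12

From dP/dt = 0 with P > 0: 0.00721N* = 0.428, so N* = 59.4.
Substitute into dN/dt = 0: 0.881(1 - 59.4/154) = 0.045P*.
The bracket is 0.615, giving P* = 0.541/0.045 = 12.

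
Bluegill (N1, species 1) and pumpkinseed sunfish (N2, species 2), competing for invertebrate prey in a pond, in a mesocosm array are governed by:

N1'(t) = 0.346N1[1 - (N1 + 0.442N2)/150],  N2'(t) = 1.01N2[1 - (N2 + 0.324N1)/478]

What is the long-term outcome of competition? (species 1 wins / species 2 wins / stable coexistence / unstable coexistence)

Compare the nullcline intercepts: K1/α12 = 150/0.442 = 339 < K2 = 478; K2/α21 = 478/0.324 = 1480 > K1 = 150.
Since the inequalities point opposite ways, species 2 can invade but species 1 cannot.

species 2 excludes species 1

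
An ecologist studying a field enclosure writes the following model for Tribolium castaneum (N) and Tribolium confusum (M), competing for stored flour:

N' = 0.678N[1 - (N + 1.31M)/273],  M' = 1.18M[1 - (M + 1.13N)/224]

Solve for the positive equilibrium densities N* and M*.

N* ≈ 42.6, M* ≈ 176

Setting both brackets to zero gives the nullclines N + 1.31M = 273 and 1.13N + M = 224.
Substituting M = 224 - 1.13N into the first: N(1 - 1.31·1.13) = 273 - 1.31·224.
So N* = -20.4/-0.48 = 42.6, and then M* = 224 - 1.13·42.6 = 176.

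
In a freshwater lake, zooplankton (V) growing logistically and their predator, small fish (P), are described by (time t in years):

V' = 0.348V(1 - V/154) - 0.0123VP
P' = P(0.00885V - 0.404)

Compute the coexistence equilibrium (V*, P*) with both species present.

From dP/dt = 0 with P > 0: 0.00885V* = 0.404, so V* = 45.6.
Substitute into dV/dt = 0: 0.348(1 - 45.6/154) = 0.0123P*.
The bracket is 0.704, giving P* = 0.245/0.0123 = 19.9.

V* ≈ 45.6, P* ≈ 19.9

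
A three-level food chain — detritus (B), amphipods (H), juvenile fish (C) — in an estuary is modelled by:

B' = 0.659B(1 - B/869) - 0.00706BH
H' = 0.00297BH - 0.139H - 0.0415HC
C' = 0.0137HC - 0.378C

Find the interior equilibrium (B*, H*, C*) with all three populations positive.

From dC/dt = 0: 0.0137H* = 0.378, so H* = 27.6.
From dB/dt = 0: 0.659(1 - B*/869) = 0.00706·27.6, giving B* = 869·(1 - 0.296) = 612.
From dH/dt = 0: 0.00297·612 - 0.139 = 0.0415C*, so C* = 1.68/0.0415 = 40.5.

B* ≈ 612, H* ≈ 27.6, C* ≈ 40.5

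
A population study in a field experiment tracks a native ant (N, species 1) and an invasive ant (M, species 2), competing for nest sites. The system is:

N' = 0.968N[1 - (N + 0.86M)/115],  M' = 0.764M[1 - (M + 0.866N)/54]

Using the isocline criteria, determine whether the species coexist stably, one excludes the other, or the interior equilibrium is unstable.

Compare the nullcline intercepts: K1/α12 = 115/0.86 = 134 > K2 = 54; K2/α21 = 54/0.866 = 62.4 < K1 = 115.
Since the inequalities point opposite ways, species 1 can invade but species 2 cannot.

species 1 excludes species 2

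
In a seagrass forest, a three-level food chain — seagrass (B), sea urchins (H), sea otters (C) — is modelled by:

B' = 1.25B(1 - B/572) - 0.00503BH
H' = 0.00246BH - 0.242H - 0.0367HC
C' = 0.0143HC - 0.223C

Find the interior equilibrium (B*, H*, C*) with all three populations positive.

B* ≈ 536, H* ≈ 15.6, C* ≈ 29.3

From dC/dt = 0: 0.0143H* = 0.223, so H* = 15.6.
From dB/dt = 0: 1.25(1 - B*/572) = 0.00503·15.6, giving B* = 572·(1 - 0.0628) = 536.
From dH/dt = 0: 0.00246·536 - 0.242 = 0.0367C*, so C* = 1.08/0.0367 = 29.3.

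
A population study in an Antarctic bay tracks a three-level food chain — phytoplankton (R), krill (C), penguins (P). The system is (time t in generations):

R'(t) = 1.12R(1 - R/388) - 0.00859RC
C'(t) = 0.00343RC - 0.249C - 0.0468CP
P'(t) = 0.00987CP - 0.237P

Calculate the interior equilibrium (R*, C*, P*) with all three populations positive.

R* ≈ 317, C* ≈ 24, P* ≈ 17.9

From dP/dt = 0: 0.00987C* = 0.237, so C* = 24.
From dR/dt = 0: 1.12(1 - R*/388) = 0.00859·24, giving R* = 388·(1 - 0.184) = 317.
From dC/dt = 0: 0.00343·317 - 0.249 = 0.0468P*, so P* = 0.837/0.0468 = 17.9.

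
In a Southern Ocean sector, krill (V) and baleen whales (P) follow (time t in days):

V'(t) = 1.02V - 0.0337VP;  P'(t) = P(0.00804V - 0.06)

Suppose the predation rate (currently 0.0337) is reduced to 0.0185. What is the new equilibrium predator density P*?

P* ≈ 55.1

At the interior fixed point, setting dV/dt = 0 with V > 0 fixes P* = (prey growth rate)/(VP coefficient) — independent of the other coefficients.
With the change, P* = 1.02/0.0185 = 55.1; it rises from 30.3.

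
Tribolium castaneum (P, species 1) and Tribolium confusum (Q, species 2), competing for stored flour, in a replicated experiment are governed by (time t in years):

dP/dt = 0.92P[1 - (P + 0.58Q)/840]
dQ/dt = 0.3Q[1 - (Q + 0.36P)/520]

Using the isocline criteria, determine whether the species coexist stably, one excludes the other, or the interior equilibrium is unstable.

Compare the nullcline intercepts: K1/α12 = 840/0.58 = 1450 > K2 = 520; K2/α21 = 520/0.36 = 1440 > K1 = 840.
Since both inequalities hold, each species can invade when rare, so the interior equilibrium is stable.

stable coexistence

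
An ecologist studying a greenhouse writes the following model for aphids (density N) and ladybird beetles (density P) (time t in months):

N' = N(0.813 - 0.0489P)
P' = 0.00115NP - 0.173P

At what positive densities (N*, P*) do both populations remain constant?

Set dP/dt = 0 with P > 0: 0.00115N - 0.173 = 0, so N* = 0.173/0.00115 = 150.
Set dN/dt = 0 with N > 0: 0.813 - 0.0489P = 0, so P* = 0.813/0.0489 = 16.6.

N* ≈ 150, P* ≈ 16.6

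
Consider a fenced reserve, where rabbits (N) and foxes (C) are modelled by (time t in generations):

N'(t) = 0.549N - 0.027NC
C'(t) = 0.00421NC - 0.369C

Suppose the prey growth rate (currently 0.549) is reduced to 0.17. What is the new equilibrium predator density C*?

At the interior fixed point, setting dN/dt = 0 with N > 0 fixes C* = (prey growth rate)/(NC coefficient) — independent of the other coefficients.
With the change, C* = 0.17/0.027 = 6.3; it falls from 20.3.

C* ≈ 6.3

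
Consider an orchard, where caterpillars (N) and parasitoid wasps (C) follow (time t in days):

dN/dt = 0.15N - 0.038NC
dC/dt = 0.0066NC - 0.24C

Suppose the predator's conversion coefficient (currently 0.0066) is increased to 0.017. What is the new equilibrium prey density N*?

At the interior fixed point, setting dC/dt = 0 with C > 0 fixes N* = (predator death rate)/(NC coefficient) — independent of the other coefficients.
With the change, N* = 0.24/0.017 = 14.1; it falls from 36.4.

N* ≈ 14.1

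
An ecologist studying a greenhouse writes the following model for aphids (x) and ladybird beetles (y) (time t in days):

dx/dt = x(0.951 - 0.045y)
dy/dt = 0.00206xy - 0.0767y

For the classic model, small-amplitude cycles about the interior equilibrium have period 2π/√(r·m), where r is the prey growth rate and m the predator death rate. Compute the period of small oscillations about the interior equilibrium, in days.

Here r = 0.951 and m = 0.0767, so r·m = 0.0729.
ω = √0.0729 = 0.27 per day, hence T = 2π/ω ≈ 23.3 days.

T ≈ 23.3 days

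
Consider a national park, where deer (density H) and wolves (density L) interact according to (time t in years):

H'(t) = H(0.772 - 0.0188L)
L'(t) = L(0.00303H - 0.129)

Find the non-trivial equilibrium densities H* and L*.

H* ≈ 42.6, L* ≈ 41.1

Set dL/dt = 0 with L > 0: 0.00303H - 0.129 = 0, so H* = 0.129/0.00303 = 42.6.
Set dH/dt = 0 with H > 0: 0.772 - 0.0188L = 0, so L* = 0.772/0.0188 = 41.1.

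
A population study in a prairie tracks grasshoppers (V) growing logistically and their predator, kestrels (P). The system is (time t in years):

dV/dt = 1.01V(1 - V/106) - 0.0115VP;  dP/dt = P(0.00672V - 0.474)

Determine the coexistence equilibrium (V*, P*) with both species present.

V* ≈ 70.5, P* ≈ 29.4

From dP/dt = 0 with P > 0: 0.00672V* = 0.474, so V* = 70.5.
Substitute into dV/dt = 0: 1.01(1 - 70.5/106) = 0.0115P*.
The bracket is 0.335, giving P* = 0.338/0.0115 = 29.4.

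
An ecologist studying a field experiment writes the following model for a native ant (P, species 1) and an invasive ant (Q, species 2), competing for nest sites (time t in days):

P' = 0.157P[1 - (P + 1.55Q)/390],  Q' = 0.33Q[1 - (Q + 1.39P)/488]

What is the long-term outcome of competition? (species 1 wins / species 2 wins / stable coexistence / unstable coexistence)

unstable coexistence (outcome depends on initial conditions)

Compare the nullcline intercepts: K1/α12 = 390/1.55 = 252 < K2 = 488; K2/α21 = 488/1.39 = 351 < K1 = 390.
Since both are reversed, neither can invade when rare; the interior point is a saddle.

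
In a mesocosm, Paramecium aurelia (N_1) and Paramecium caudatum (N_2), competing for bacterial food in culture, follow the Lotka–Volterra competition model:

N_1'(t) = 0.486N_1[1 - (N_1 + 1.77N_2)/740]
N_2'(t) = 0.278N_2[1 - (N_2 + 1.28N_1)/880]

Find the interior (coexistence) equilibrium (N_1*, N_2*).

N_1* ≈ 646, N_2* ≈ 53.1

Setting both brackets to zero gives the nullclines N_1 + 1.77N_2 = 740 and 1.28N_1 + N_2 = 880.
Substituting N_2 = 880 - 1.28N_1 into the first: N_1(1 - 1.77·1.28) = 740 - 1.77·880.
So N_1* = -818/-1.27 = 646, and then N_2* = 880 - 1.28·646 = 53.1.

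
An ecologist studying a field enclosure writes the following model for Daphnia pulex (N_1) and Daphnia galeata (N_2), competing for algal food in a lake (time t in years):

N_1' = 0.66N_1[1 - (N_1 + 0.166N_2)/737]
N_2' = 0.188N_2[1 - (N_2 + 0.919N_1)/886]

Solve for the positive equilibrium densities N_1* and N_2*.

Setting both brackets to zero gives the nullclines N_1 + 0.166N_2 = 737 and 0.919N_1 + N_2 = 886.
Substituting N_2 = 886 - 0.919N_1 into the first: N_1(1 - 0.166·0.919) = 737 - 0.166·886.
So N_1* = 590/0.847 = 696, and then N_2* = 886 - 0.919·696 = 246.

N_1* ≈ 696, N_2* ≈ 246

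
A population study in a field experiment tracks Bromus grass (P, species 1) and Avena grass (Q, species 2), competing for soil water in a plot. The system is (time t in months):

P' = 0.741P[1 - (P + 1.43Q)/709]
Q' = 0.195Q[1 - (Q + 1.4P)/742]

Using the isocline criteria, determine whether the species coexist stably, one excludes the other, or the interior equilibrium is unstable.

unstable coexistence (outcome depends on initial conditions)

Compare the nullcline intercepts: K1/α12 = 709/1.43 = 496 < K2 = 742; K2/α21 = 742/1.4 = 530 < K1 = 709.
Since both are reversed, neither can invade when rare; the interior point is a saddle.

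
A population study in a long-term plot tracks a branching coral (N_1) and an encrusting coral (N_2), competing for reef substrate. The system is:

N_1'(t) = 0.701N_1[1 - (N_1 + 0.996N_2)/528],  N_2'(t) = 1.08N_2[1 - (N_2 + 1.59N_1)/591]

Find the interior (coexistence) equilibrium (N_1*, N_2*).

Setting both brackets to zero gives the nullclines N_1 + 0.996N_2 = 528 and 1.59N_1 + N_2 = 591.
Substituting N_2 = 591 - 1.59N_1 into the first: N_1(1 - 0.996·1.59) = 528 - 0.996·591.
So N_1* = -60.6/-0.584 = 104, and then N_2* = 591 - 1.59·104 = 426.

N_1* ≈ 104, N_2* ≈ 426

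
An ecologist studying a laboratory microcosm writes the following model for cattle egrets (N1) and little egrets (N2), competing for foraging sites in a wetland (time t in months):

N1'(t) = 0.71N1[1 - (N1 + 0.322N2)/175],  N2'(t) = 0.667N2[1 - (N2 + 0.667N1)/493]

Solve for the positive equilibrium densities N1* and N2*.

N1* ≈ 20.7, N2* ≈ 479

Setting both brackets to zero gives the nullclines N1 + 0.322N2 = 175 and 0.667N1 + N2 = 493.
Substituting N2 = 493 - 0.667N1 into the first: N1(1 - 0.322·0.667) = 175 - 0.322·493.
So N1* = 16.3/0.785 = 20.7, and then N2* = 493 - 0.667·20.7 = 479.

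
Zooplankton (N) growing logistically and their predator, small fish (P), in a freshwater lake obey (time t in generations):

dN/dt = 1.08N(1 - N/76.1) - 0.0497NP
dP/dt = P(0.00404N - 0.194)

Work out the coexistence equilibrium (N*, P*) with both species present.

From dP/dt = 0 with P > 0: 0.00404N* = 0.194, so N* = 48.
Substitute into dN/dt = 0: 1.08(1 - 48/76.1) = 0.0497P*.
The bracket is 0.369, giving P* = 0.399/0.0497 = 8.02.

N* ≈ 48, P* ≈ 8.02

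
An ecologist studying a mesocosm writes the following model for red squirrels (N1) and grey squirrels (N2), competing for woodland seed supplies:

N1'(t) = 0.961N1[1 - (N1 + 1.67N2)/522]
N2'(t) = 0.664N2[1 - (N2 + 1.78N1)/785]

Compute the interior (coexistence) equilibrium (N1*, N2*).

N1* ≈ 400, N2* ≈ 73.1

Setting both brackets to zero gives the nullclines N1 + 1.67N2 = 522 and 1.78N1 + N2 = 785.
Substituting N2 = 785 - 1.78N1 into the first: N1(1 - 1.67·1.78) = 522 - 1.67·785.
So N1* = -789/-1.97 = 400, and then N2* = 785 - 1.78·400 = 73.1.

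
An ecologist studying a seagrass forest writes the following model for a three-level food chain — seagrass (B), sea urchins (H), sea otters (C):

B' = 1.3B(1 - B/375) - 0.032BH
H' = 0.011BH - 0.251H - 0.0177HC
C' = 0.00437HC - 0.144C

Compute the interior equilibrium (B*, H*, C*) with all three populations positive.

B* ≈ 70.8, H* ≈ 33, C* ≈ 29.8

From dC/dt = 0: 0.00437H* = 0.144, so H* = 33.
From dB/dt = 0: 1.3(1 - B*/375) = 0.032·33, giving B* = 375·(1 - 0.811) = 70.8.
From dH/dt = 0: 0.011·70.8 - 0.251 = 0.0177C*, so C* = 0.528/0.0177 = 29.8.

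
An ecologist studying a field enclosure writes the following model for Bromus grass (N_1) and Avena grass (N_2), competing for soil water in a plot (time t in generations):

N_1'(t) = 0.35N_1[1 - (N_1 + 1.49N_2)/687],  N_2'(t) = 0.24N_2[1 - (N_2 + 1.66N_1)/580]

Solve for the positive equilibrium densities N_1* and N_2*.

N_1* ≈ 120, N_2* ≈ 380

Setting both brackets to zero gives the nullclines N_1 + 1.49N_2 = 687 and 1.66N_1 + N_2 = 580.
Substituting N_2 = 580 - 1.66N_1 into the first: N_1(1 - 1.49·1.66) = 687 - 1.49·580.
So N_1* = -177/-1.47 = 120, and then N_2* = 580 - 1.66·120 = 380.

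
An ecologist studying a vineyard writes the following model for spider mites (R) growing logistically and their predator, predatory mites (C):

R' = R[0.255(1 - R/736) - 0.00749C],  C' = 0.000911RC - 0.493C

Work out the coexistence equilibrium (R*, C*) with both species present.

From dC/dt = 0 with C > 0: 0.000911R* = 0.493, so R* = 541.
Substitute into dR/dt = 0: 0.255(1 - 541/736) = 0.00749C*.
The bracket is 0.265, giving C* = 0.0675/0.00749 = 9.01.

R* ≈ 541, C* ≈ 9.01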